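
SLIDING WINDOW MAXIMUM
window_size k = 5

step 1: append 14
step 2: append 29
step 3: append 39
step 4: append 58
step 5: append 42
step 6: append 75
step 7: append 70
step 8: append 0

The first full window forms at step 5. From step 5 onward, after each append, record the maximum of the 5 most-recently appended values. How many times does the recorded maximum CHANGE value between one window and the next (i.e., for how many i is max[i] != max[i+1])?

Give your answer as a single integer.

Answer: 1

Derivation:
step 1: append 14 -> window=[14] (not full yet)
step 2: append 29 -> window=[14, 29] (not full yet)
step 3: append 39 -> window=[14, 29, 39] (not full yet)
step 4: append 58 -> window=[14, 29, 39, 58] (not full yet)
step 5: append 42 -> window=[14, 29, 39, 58, 42] -> max=58
step 6: append 75 -> window=[29, 39, 58, 42, 75] -> max=75
step 7: append 70 -> window=[39, 58, 42, 75, 70] -> max=75
step 8: append 0 -> window=[58, 42, 75, 70, 0] -> max=75
Recorded maximums: 58 75 75 75
Changes between consecutive maximums: 1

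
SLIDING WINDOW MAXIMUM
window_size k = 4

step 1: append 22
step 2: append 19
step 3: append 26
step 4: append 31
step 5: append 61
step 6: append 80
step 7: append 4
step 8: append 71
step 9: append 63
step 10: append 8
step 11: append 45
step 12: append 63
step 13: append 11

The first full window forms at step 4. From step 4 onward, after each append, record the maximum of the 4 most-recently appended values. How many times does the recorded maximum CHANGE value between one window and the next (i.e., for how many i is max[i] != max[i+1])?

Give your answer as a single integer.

step 1: append 22 -> window=[22] (not full yet)
step 2: append 19 -> window=[22, 19] (not full yet)
step 3: append 26 -> window=[22, 19, 26] (not full yet)
step 4: append 31 -> window=[22, 19, 26, 31] -> max=31
step 5: append 61 -> window=[19, 26, 31, 61] -> max=61
step 6: append 80 -> window=[26, 31, 61, 80] -> max=80
step 7: append 4 -> window=[31, 61, 80, 4] -> max=80
step 8: append 71 -> window=[61, 80, 4, 71] -> max=80
step 9: append 63 -> window=[80, 4, 71, 63] -> max=80
step 10: append 8 -> window=[4, 71, 63, 8] -> max=71
step 11: append 45 -> window=[71, 63, 8, 45] -> max=71
step 12: append 63 -> window=[63, 8, 45, 63] -> max=63
step 13: append 11 -> window=[8, 45, 63, 11] -> max=63
Recorded maximums: 31 61 80 80 80 80 71 71 63 63
Changes between consecutive maximums: 4

Answer: 4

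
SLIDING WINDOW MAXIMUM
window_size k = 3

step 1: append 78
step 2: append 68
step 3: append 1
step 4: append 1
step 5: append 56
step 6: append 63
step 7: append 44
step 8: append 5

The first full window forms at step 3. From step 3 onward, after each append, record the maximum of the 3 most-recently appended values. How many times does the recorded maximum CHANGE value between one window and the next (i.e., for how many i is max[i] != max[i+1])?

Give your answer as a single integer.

Answer: 3

Derivation:
step 1: append 78 -> window=[78] (not full yet)
step 2: append 68 -> window=[78, 68] (not full yet)
step 3: append 1 -> window=[78, 68, 1] -> max=78
step 4: append 1 -> window=[68, 1, 1] -> max=68
step 5: append 56 -> window=[1, 1, 56] -> max=56
step 6: append 63 -> window=[1, 56, 63] -> max=63
step 7: append 44 -> window=[56, 63, 44] -> max=63
step 8: append 5 -> window=[63, 44, 5] -> max=63
Recorded maximums: 78 68 56 63 63 63
Changes between consecutive maximums: 3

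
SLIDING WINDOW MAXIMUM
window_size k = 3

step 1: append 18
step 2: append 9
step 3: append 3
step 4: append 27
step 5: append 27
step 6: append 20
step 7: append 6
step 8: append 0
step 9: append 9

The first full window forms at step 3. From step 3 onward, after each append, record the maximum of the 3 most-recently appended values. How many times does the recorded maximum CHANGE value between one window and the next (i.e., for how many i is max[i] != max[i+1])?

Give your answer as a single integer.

step 1: append 18 -> window=[18] (not full yet)
step 2: append 9 -> window=[18, 9] (not full yet)
step 3: append 3 -> window=[18, 9, 3] -> max=18
step 4: append 27 -> window=[9, 3, 27] -> max=27
step 5: append 27 -> window=[3, 27, 27] -> max=27
step 6: append 20 -> window=[27, 27, 20] -> max=27
step 7: append 6 -> window=[27, 20, 6] -> max=27
step 8: append 0 -> window=[20, 6, 0] -> max=20
step 9: append 9 -> window=[6, 0, 9] -> max=9
Recorded maximums: 18 27 27 27 27 20 9
Changes between consecutive maximums: 3

Answer: 3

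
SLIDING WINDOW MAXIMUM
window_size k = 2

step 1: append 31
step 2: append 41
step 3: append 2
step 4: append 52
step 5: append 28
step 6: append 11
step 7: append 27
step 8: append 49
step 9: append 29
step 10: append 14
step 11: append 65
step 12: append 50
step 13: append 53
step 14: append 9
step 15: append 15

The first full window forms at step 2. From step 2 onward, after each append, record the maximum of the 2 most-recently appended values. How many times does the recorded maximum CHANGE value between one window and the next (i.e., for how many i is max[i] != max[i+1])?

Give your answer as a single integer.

step 1: append 31 -> window=[31] (not full yet)
step 2: append 41 -> window=[31, 41] -> max=41
step 3: append 2 -> window=[41, 2] -> max=41
step 4: append 52 -> window=[2, 52] -> max=52
step 5: append 28 -> window=[52, 28] -> max=52
step 6: append 11 -> window=[28, 11] -> max=28
step 7: append 27 -> window=[11, 27] -> max=27
step 8: append 49 -> window=[27, 49] -> max=49
step 9: append 29 -> window=[49, 29] -> max=49
step 10: append 14 -> window=[29, 14] -> max=29
step 11: append 65 -> window=[14, 65] -> max=65
step 12: append 50 -> window=[65, 50] -> max=65
step 13: append 53 -> window=[50, 53] -> max=53
step 14: append 9 -> window=[53, 9] -> max=53
step 15: append 15 -> window=[9, 15] -> max=15
Recorded maximums: 41 41 52 52 28 27 49 49 29 65 65 53 53 15
Changes between consecutive maximums: 8

Answer: 8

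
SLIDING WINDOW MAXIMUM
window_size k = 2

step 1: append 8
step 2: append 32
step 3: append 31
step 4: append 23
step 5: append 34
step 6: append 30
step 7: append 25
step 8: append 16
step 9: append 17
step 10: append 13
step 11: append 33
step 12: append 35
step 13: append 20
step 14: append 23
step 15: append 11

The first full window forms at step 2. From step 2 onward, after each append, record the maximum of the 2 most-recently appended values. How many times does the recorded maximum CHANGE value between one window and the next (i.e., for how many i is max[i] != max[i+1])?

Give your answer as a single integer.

step 1: append 8 -> window=[8] (not full yet)
step 2: append 32 -> window=[8, 32] -> max=32
step 3: append 31 -> window=[32, 31] -> max=32
step 4: append 23 -> window=[31, 23] -> max=31
step 5: append 34 -> window=[23, 34] -> max=34
step 6: append 30 -> window=[34, 30] -> max=34
step 7: append 25 -> window=[30, 25] -> max=30
step 8: append 16 -> window=[25, 16] -> max=25
step 9: append 17 -> window=[16, 17] -> max=17
step 10: append 13 -> window=[17, 13] -> max=17
step 11: append 33 -> window=[13, 33] -> max=33
step 12: append 35 -> window=[33, 35] -> max=35
step 13: append 20 -> window=[35, 20] -> max=35
step 14: append 23 -> window=[20, 23] -> max=23
step 15: append 11 -> window=[23, 11] -> max=23
Recorded maximums: 32 32 31 34 34 30 25 17 17 33 35 35 23 23
Changes between consecutive maximums: 8

Answer: 8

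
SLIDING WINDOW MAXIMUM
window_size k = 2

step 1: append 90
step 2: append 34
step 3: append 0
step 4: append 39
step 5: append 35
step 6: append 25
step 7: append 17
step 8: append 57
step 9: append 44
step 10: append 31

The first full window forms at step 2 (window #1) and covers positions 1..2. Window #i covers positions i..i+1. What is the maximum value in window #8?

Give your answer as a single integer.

Answer: 57

Derivation:
step 1: append 90 -> window=[90] (not full yet)
step 2: append 34 -> window=[90, 34] -> max=90
step 3: append 0 -> window=[34, 0] -> max=34
step 4: append 39 -> window=[0, 39] -> max=39
step 5: append 35 -> window=[39, 35] -> max=39
step 6: append 25 -> window=[35, 25] -> max=35
step 7: append 17 -> window=[25, 17] -> max=25
step 8: append 57 -> window=[17, 57] -> max=57
step 9: append 44 -> window=[57, 44] -> max=57
Window #8 max = 57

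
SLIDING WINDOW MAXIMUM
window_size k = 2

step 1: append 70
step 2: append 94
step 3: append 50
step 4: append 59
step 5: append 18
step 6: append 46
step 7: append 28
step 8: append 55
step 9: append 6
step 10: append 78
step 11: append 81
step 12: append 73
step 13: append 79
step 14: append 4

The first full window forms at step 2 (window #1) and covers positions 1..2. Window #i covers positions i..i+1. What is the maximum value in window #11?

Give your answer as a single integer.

step 1: append 70 -> window=[70] (not full yet)
step 2: append 94 -> window=[70, 94] -> max=94
step 3: append 50 -> window=[94, 50] -> max=94
step 4: append 59 -> window=[50, 59] -> max=59
step 5: append 18 -> window=[59, 18] -> max=59
step 6: append 46 -> window=[18, 46] -> max=46
step 7: append 28 -> window=[46, 28] -> max=46
step 8: append 55 -> window=[28, 55] -> max=55
step 9: append 6 -> window=[55, 6] -> max=55
step 10: append 78 -> window=[6, 78] -> max=78
step 11: append 81 -> window=[78, 81] -> max=81
step 12: append 73 -> window=[81, 73] -> max=81
Window #11 max = 81

Answer: 81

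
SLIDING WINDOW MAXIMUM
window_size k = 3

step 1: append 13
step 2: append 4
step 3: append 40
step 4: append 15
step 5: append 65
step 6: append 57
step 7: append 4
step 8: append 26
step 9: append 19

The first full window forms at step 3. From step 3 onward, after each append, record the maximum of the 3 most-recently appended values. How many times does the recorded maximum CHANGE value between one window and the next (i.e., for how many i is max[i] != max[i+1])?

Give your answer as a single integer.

step 1: append 13 -> window=[13] (not full yet)
step 2: append 4 -> window=[13, 4] (not full yet)
step 3: append 40 -> window=[13, 4, 40] -> max=40
step 4: append 15 -> window=[4, 40, 15] -> max=40
step 5: append 65 -> window=[40, 15, 65] -> max=65
step 6: append 57 -> window=[15, 65, 57] -> max=65
step 7: append 4 -> window=[65, 57, 4] -> max=65
step 8: append 26 -> window=[57, 4, 26] -> max=57
step 9: append 19 -> window=[4, 26, 19] -> max=26
Recorded maximums: 40 40 65 65 65 57 26
Changes between consecutive maximums: 3

Answer: 3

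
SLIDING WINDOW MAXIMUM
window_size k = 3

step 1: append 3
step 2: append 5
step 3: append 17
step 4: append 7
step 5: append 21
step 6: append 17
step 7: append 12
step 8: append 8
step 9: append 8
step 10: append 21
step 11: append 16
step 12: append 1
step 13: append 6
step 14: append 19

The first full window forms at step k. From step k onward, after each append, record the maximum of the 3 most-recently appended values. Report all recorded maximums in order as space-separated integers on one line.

step 1: append 3 -> window=[3] (not full yet)
step 2: append 5 -> window=[3, 5] (not full yet)
step 3: append 17 -> window=[3, 5, 17] -> max=17
step 4: append 7 -> window=[5, 17, 7] -> max=17
step 5: append 21 -> window=[17, 7, 21] -> max=21
step 6: append 17 -> window=[7, 21, 17] -> max=21
step 7: append 12 -> window=[21, 17, 12] -> max=21
step 8: append 8 -> window=[17, 12, 8] -> max=17
step 9: append 8 -> window=[12, 8, 8] -> max=12
step 10: append 21 -> window=[8, 8, 21] -> max=21
step 11: append 16 -> window=[8, 21, 16] -> max=21
step 12: append 1 -> window=[21, 16, 1] -> max=21
step 13: append 6 -> window=[16, 1, 6] -> max=16
step 14: append 19 -> window=[1, 6, 19] -> max=19

Answer: 17 17 21 21 21 17 12 21 21 21 16 19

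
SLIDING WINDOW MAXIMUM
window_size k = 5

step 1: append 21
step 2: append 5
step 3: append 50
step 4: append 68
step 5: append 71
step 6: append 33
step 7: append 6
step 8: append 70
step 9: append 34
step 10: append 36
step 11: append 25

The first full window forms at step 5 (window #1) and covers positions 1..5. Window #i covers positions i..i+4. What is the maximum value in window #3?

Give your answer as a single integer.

Answer: 71

Derivation:
step 1: append 21 -> window=[21] (not full yet)
step 2: append 5 -> window=[21, 5] (not full yet)
step 3: append 50 -> window=[21, 5, 50] (not full yet)
step 4: append 68 -> window=[21, 5, 50, 68] (not full yet)
step 5: append 71 -> window=[21, 5, 50, 68, 71] -> max=71
step 6: append 33 -> window=[5, 50, 68, 71, 33] -> max=71
step 7: append 6 -> window=[50, 68, 71, 33, 6] -> max=71
Window #3 max = 71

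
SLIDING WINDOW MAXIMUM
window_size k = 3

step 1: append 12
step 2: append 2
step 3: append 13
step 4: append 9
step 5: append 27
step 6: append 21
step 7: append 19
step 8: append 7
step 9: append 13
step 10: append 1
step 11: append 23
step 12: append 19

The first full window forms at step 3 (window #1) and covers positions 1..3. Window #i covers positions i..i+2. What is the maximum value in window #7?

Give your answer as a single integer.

Answer: 19

Derivation:
step 1: append 12 -> window=[12] (not full yet)
step 2: append 2 -> window=[12, 2] (not full yet)
step 3: append 13 -> window=[12, 2, 13] -> max=13
step 4: append 9 -> window=[2, 13, 9] -> max=13
step 5: append 27 -> window=[13, 9, 27] -> max=27
step 6: append 21 -> window=[9, 27, 21] -> max=27
step 7: append 19 -> window=[27, 21, 19] -> max=27
step 8: append 7 -> window=[21, 19, 7] -> max=21
step 9: append 13 -> window=[19, 7, 13] -> max=19
Window #7 max = 19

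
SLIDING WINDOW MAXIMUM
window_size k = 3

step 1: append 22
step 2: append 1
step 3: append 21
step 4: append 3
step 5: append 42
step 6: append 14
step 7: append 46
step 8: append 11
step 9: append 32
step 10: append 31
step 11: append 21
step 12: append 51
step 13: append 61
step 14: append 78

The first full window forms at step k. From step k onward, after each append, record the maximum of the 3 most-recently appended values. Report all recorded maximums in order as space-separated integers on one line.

step 1: append 22 -> window=[22] (not full yet)
step 2: append 1 -> window=[22, 1] (not full yet)
step 3: append 21 -> window=[22, 1, 21] -> max=22
step 4: append 3 -> window=[1, 21, 3] -> max=21
step 5: append 42 -> window=[21, 3, 42] -> max=42
step 6: append 14 -> window=[3, 42, 14] -> max=42
step 7: append 46 -> window=[42, 14, 46] -> max=46
step 8: append 11 -> window=[14, 46, 11] -> max=46
step 9: append 32 -> window=[46, 11, 32] -> max=46
step 10: append 31 -> window=[11, 32, 31] -> max=32
step 11: append 21 -> window=[32, 31, 21] -> max=32
step 12: append 51 -> window=[31, 21, 51] -> max=51
step 13: append 61 -> window=[21, 51, 61] -> max=61
step 14: append 78 -> window=[51, 61, 78] -> max=78

Answer: 22 21 42 42 46 46 46 32 32 51 61 78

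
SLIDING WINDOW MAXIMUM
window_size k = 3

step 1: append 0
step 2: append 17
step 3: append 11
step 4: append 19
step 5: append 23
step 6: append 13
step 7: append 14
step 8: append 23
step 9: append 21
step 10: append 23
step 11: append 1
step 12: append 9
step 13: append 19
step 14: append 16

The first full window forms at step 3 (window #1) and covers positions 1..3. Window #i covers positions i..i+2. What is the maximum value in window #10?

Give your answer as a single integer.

step 1: append 0 -> window=[0] (not full yet)
step 2: append 17 -> window=[0, 17] (not full yet)
step 3: append 11 -> window=[0, 17, 11] -> max=17
step 4: append 19 -> window=[17, 11, 19] -> max=19
step 5: append 23 -> window=[11, 19, 23] -> max=23
step 6: append 13 -> window=[19, 23, 13] -> max=23
step 7: append 14 -> window=[23, 13, 14] -> max=23
step 8: append 23 -> window=[13, 14, 23] -> max=23
step 9: append 21 -> window=[14, 23, 21] -> max=23
step 10: append 23 -> window=[23, 21, 23] -> max=23
step 11: append 1 -> window=[21, 23, 1] -> max=23
step 12: append 9 -> window=[23, 1, 9] -> max=23
Window #10 max = 23

Answer: 23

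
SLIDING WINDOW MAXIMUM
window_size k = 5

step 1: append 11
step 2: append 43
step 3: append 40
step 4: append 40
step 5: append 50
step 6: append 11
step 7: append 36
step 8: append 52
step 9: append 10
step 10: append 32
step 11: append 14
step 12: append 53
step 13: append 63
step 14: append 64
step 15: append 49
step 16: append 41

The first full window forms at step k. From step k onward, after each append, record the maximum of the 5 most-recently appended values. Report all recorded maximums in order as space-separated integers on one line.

step 1: append 11 -> window=[11] (not full yet)
step 2: append 43 -> window=[11, 43] (not full yet)
step 3: append 40 -> window=[11, 43, 40] (not full yet)
step 4: append 40 -> window=[11, 43, 40, 40] (not full yet)
step 5: append 50 -> window=[11, 43, 40, 40, 50] -> max=50
step 6: append 11 -> window=[43, 40, 40, 50, 11] -> max=50
step 7: append 36 -> window=[40, 40, 50, 11, 36] -> max=50
step 8: append 52 -> window=[40, 50, 11, 36, 52] -> max=52
step 9: append 10 -> window=[50, 11, 36, 52, 10] -> max=52
step 10: append 32 -> window=[11, 36, 52, 10, 32] -> max=52
step 11: append 14 -> window=[36, 52, 10, 32, 14] -> max=52
step 12: append 53 -> window=[52, 10, 32, 14, 53] -> max=53
step 13: append 63 -> window=[10, 32, 14, 53, 63] -> max=63
step 14: append 64 -> window=[32, 14, 53, 63, 64] -> max=64
step 15: append 49 -> window=[14, 53, 63, 64, 49] -> max=64
step 16: append 41 -> window=[53, 63, 64, 49, 41] -> max=64

Answer: 50 50 50 52 52 52 52 53 63 64 64 64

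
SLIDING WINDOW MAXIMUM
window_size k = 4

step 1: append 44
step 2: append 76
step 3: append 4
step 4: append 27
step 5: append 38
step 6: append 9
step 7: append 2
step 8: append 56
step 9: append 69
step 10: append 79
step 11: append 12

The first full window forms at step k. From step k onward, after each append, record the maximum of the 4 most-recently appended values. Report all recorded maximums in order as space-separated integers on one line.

step 1: append 44 -> window=[44] (not full yet)
step 2: append 76 -> window=[44, 76] (not full yet)
step 3: append 4 -> window=[44, 76, 4] (not full yet)
step 4: append 27 -> window=[44, 76, 4, 27] -> max=76
step 5: append 38 -> window=[76, 4, 27, 38] -> max=76
step 6: append 9 -> window=[4, 27, 38, 9] -> max=38
step 7: append 2 -> window=[27, 38, 9, 2] -> max=38
step 8: append 56 -> window=[38, 9, 2, 56] -> max=56
step 9: append 69 -> window=[9, 2, 56, 69] -> max=69
step 10: append 79 -> window=[2, 56, 69, 79] -> max=79
step 11: append 12 -> window=[56, 69, 79, 12] -> max=79

Answer: 76 76 38 38 56 69 79 79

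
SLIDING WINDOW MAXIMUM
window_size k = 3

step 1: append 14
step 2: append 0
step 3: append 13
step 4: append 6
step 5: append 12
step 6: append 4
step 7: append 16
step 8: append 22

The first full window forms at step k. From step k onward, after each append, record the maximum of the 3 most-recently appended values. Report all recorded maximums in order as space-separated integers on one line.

Answer: 14 13 13 12 16 22

Derivation:
step 1: append 14 -> window=[14] (not full yet)
step 2: append 0 -> window=[14, 0] (not full yet)
step 3: append 13 -> window=[14, 0, 13] -> max=14
step 4: append 6 -> window=[0, 13, 6] -> max=13
step 5: append 12 -> window=[13, 6, 12] -> max=13
step 6: append 4 -> window=[6, 12, 4] -> max=12
step 7: append 16 -> window=[12, 4, 16] -> max=16
step 8: append 22 -> window=[4, 16, 22] -> max=22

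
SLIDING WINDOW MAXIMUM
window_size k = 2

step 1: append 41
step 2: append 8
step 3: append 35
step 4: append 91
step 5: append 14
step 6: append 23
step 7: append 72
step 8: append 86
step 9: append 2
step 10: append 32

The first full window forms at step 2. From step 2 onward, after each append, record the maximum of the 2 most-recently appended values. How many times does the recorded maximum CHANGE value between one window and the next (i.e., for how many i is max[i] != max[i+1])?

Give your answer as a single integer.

Answer: 6

Derivation:
step 1: append 41 -> window=[41] (not full yet)
step 2: append 8 -> window=[41, 8] -> max=41
step 3: append 35 -> window=[8, 35] -> max=35
step 4: append 91 -> window=[35, 91] -> max=91
step 5: append 14 -> window=[91, 14] -> max=91
step 6: append 23 -> window=[14, 23] -> max=23
step 7: append 72 -> window=[23, 72] -> max=72
step 8: append 86 -> window=[72, 86] -> max=86
step 9: append 2 -> window=[86, 2] -> max=86
step 10: append 32 -> window=[2, 32] -> max=32
Recorded maximums: 41 35 91 91 23 72 86 86 32
Changes between consecutive maximums: 6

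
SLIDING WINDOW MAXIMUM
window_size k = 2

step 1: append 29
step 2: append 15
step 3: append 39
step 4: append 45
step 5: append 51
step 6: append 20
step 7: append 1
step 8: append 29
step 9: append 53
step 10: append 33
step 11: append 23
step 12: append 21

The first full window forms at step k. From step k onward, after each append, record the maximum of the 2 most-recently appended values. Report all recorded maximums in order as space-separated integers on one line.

step 1: append 29 -> window=[29] (not full yet)
step 2: append 15 -> window=[29, 15] -> max=29
step 3: append 39 -> window=[15, 39] -> max=39
step 4: append 45 -> window=[39, 45] -> max=45
step 5: append 51 -> window=[45, 51] -> max=51
step 6: append 20 -> window=[51, 20] -> max=51
step 7: append 1 -> window=[20, 1] -> max=20
step 8: append 29 -> window=[1, 29] -> max=29
step 9: append 53 -> window=[29, 53] -> max=53
step 10: append 33 -> window=[53, 33] -> max=53
step 11: append 23 -> window=[33, 23] -> max=33
step 12: append 21 -> window=[23, 21] -> max=23

Answer: 29 39 45 51 51 20 29 53 53 33 23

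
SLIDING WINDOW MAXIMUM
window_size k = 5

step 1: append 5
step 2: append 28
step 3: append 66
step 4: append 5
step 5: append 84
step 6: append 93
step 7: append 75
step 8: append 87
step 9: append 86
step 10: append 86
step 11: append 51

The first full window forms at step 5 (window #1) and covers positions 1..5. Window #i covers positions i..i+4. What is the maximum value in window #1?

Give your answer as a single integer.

Answer: 84

Derivation:
step 1: append 5 -> window=[5] (not full yet)
step 2: append 28 -> window=[5, 28] (not full yet)
step 3: append 66 -> window=[5, 28, 66] (not full yet)
step 4: append 5 -> window=[5, 28, 66, 5] (not full yet)
step 5: append 84 -> window=[5, 28, 66, 5, 84] -> max=84
Window #1 max = 84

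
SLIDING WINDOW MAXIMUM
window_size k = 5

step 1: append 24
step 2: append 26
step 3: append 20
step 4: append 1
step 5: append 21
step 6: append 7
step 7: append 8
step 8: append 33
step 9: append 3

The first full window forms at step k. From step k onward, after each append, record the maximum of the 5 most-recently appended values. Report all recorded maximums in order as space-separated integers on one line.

step 1: append 24 -> window=[24] (not full yet)
step 2: append 26 -> window=[24, 26] (not full yet)
step 3: append 20 -> window=[24, 26, 20] (not full yet)
step 4: append 1 -> window=[24, 26, 20, 1] (not full yet)
step 5: append 21 -> window=[24, 26, 20, 1, 21] -> max=26
step 6: append 7 -> window=[26, 20, 1, 21, 7] -> max=26
step 7: append 8 -> window=[20, 1, 21, 7, 8] -> max=21
step 8: append 33 -> window=[1, 21, 7, 8, 33] -> max=33
step 9: append 3 -> window=[21, 7, 8, 33, 3] -> max=33

Answer: 26 26 21 33 33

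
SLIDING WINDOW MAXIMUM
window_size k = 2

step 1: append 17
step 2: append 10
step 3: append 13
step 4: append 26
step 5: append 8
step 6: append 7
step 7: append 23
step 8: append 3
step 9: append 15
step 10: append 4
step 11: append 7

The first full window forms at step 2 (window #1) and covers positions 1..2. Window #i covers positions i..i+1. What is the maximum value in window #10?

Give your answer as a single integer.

Answer: 7

Derivation:
step 1: append 17 -> window=[17] (not full yet)
step 2: append 10 -> window=[17, 10] -> max=17
step 3: append 13 -> window=[10, 13] -> max=13
step 4: append 26 -> window=[13, 26] -> max=26
step 5: append 8 -> window=[26, 8] -> max=26
step 6: append 7 -> window=[8, 7] -> max=8
step 7: append 23 -> window=[7, 23] -> max=23
step 8: append 3 -> window=[23, 3] -> max=23
step 9: append 15 -> window=[3, 15] -> max=15
step 10: append 4 -> window=[15, 4] -> max=15
step 11: append 7 -> window=[4, 7] -> max=7
Window #10 max = 7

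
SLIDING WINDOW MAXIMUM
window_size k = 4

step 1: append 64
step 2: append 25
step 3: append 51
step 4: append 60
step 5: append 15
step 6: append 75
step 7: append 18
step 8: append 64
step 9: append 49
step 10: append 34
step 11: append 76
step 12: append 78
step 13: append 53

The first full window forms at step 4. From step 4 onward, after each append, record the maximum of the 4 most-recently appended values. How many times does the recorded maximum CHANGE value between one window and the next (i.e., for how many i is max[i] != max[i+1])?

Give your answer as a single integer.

step 1: append 64 -> window=[64] (not full yet)
step 2: append 25 -> window=[64, 25] (not full yet)
step 3: append 51 -> window=[64, 25, 51] (not full yet)
step 4: append 60 -> window=[64, 25, 51, 60] -> max=64
step 5: append 15 -> window=[25, 51, 60, 15] -> max=60
step 6: append 75 -> window=[51, 60, 15, 75] -> max=75
step 7: append 18 -> window=[60, 15, 75, 18] -> max=75
step 8: append 64 -> window=[15, 75, 18, 64] -> max=75
step 9: append 49 -> window=[75, 18, 64, 49] -> max=75
step 10: append 34 -> window=[18, 64, 49, 34] -> max=64
step 11: append 76 -> window=[64, 49, 34, 76] -> max=76
step 12: append 78 -> window=[49, 34, 76, 78] -> max=78
step 13: append 53 -> window=[34, 76, 78, 53] -> max=78
Recorded maximums: 64 60 75 75 75 75 64 76 78 78
Changes between consecutive maximums: 5

Answer: 5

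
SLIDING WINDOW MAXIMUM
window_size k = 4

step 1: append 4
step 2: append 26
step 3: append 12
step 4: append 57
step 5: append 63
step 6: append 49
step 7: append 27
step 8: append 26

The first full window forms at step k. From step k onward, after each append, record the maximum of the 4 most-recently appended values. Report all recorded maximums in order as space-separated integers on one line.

step 1: append 4 -> window=[4] (not full yet)
step 2: append 26 -> window=[4, 26] (not full yet)
step 3: append 12 -> window=[4, 26, 12] (not full yet)
step 4: append 57 -> window=[4, 26, 12, 57] -> max=57
step 5: append 63 -> window=[26, 12, 57, 63] -> max=63
step 6: append 49 -> window=[12, 57, 63, 49] -> max=63
step 7: append 27 -> window=[57, 63, 49, 27] -> max=63
step 8: append 26 -> window=[63, 49, 27, 26] -> max=63

Answer: 57 63 63 63 63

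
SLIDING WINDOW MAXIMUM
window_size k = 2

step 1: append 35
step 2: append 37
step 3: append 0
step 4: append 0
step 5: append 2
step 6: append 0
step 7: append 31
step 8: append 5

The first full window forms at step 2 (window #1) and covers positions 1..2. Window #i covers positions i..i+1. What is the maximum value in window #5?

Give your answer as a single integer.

step 1: append 35 -> window=[35] (not full yet)
step 2: append 37 -> window=[35, 37] -> max=37
step 3: append 0 -> window=[37, 0] -> max=37
step 4: append 0 -> window=[0, 0] -> max=0
step 5: append 2 -> window=[0, 2] -> max=2
step 6: append 0 -> window=[2, 0] -> max=2
Window #5 max = 2

Answer: 2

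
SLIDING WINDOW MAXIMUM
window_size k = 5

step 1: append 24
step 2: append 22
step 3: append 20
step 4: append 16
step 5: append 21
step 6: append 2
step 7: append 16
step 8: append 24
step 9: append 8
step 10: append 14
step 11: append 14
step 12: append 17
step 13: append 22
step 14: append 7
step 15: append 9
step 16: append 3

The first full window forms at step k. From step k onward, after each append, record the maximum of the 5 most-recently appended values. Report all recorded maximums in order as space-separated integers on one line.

Answer: 24 22 21 24 24 24 24 24 22 22 22 22

Derivation:
step 1: append 24 -> window=[24] (not full yet)
step 2: append 22 -> window=[24, 22] (not full yet)
step 3: append 20 -> window=[24, 22, 20] (not full yet)
step 4: append 16 -> window=[24, 22, 20, 16] (not full yet)
step 5: append 21 -> window=[24, 22, 20, 16, 21] -> max=24
step 6: append 2 -> window=[22, 20, 16, 21, 2] -> max=22
step 7: append 16 -> window=[20, 16, 21, 2, 16] -> max=21
step 8: append 24 -> window=[16, 21, 2, 16, 24] -> max=24
step 9: append 8 -> window=[21, 2, 16, 24, 8] -> max=24
step 10: append 14 -> window=[2, 16, 24, 8, 14] -> max=24
step 11: append 14 -> window=[16, 24, 8, 14, 14] -> max=24
step 12: append 17 -> window=[24, 8, 14, 14, 17] -> max=24
step 13: append 22 -> window=[8, 14, 14, 17, 22] -> max=22
step 14: append 7 -> window=[14, 14, 17, 22, 7] -> max=22
step 15: append 9 -> window=[14, 17, 22, 7, 9] -> max=22
step 16: append 3 -> window=[17, 22, 7, 9, 3] -> max=22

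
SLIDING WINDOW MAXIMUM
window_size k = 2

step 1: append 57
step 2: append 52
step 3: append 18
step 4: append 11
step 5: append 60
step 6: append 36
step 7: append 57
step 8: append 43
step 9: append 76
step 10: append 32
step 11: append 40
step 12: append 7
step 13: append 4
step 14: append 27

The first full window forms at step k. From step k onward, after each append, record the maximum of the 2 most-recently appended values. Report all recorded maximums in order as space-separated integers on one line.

step 1: append 57 -> window=[57] (not full yet)
step 2: append 52 -> window=[57, 52] -> max=57
step 3: append 18 -> window=[52, 18] -> max=52
step 4: append 11 -> window=[18, 11] -> max=18
step 5: append 60 -> window=[11, 60] -> max=60
step 6: append 36 -> window=[60, 36] -> max=60
step 7: append 57 -> window=[36, 57] -> max=57
step 8: append 43 -> window=[57, 43] -> max=57
step 9: append 76 -> window=[43, 76] -> max=76
step 10: append 32 -> window=[76, 32] -> max=76
step 11: append 40 -> window=[32, 40] -> max=40
step 12: append 7 -> window=[40, 7] -> max=40
step 13: append 4 -> window=[7, 4] -> max=7
step 14: append 27 -> window=[4, 27] -> max=27

Answer: 57 52 18 60 60 57 57 76 76 40 40 7 27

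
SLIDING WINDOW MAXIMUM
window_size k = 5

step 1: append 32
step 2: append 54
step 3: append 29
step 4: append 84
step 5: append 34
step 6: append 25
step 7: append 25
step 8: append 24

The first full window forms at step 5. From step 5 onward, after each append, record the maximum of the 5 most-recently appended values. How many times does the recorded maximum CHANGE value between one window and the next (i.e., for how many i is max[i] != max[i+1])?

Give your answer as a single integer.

step 1: append 32 -> window=[32] (not full yet)
step 2: append 54 -> window=[32, 54] (not full yet)
step 3: append 29 -> window=[32, 54, 29] (not full yet)
step 4: append 84 -> window=[32, 54, 29, 84] (not full yet)
step 5: append 34 -> window=[32, 54, 29, 84, 34] -> max=84
step 6: append 25 -> window=[54, 29, 84, 34, 25] -> max=84
step 7: append 25 -> window=[29, 84, 34, 25, 25] -> max=84
step 8: append 24 -> window=[84, 34, 25, 25, 24] -> max=84
Recorded maximums: 84 84 84 84
Changes between consecutive maximums: 0

Answer: 0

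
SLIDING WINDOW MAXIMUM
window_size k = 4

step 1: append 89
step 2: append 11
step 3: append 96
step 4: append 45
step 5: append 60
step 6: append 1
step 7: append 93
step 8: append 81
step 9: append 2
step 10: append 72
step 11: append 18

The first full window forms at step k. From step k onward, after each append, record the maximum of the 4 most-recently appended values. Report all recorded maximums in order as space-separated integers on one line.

Answer: 96 96 96 93 93 93 93 81

Derivation:
step 1: append 89 -> window=[89] (not full yet)
step 2: append 11 -> window=[89, 11] (not full yet)
step 3: append 96 -> window=[89, 11, 96] (not full yet)
step 4: append 45 -> window=[89, 11, 96, 45] -> max=96
step 5: append 60 -> window=[11, 96, 45, 60] -> max=96
step 6: append 1 -> window=[96, 45, 60, 1] -> max=96
step 7: append 93 -> window=[45, 60, 1, 93] -> max=93
step 8: append 81 -> window=[60, 1, 93, 81] -> max=93
step 9: append 2 -> window=[1, 93, 81, 2] -> max=93
step 10: append 72 -> window=[93, 81, 2, 72] -> max=93
step 11: append 18 -> window=[81, 2, 72, 18] -> max=81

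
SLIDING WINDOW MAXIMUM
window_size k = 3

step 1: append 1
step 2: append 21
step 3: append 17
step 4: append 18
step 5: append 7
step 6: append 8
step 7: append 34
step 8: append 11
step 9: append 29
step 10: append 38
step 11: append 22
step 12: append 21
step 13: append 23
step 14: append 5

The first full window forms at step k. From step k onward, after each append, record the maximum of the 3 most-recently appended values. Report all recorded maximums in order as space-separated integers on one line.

Answer: 21 21 18 18 34 34 34 38 38 38 23 23

Derivation:
step 1: append 1 -> window=[1] (not full yet)
step 2: append 21 -> window=[1, 21] (not full yet)
step 3: append 17 -> window=[1, 21, 17] -> max=21
step 4: append 18 -> window=[21, 17, 18] -> max=21
step 5: append 7 -> window=[17, 18, 7] -> max=18
step 6: append 8 -> window=[18, 7, 8] -> max=18
step 7: append 34 -> window=[7, 8, 34] -> max=34
step 8: append 11 -> window=[8, 34, 11] -> max=34
step 9: append 29 -> window=[34, 11, 29] -> max=34
step 10: append 38 -> window=[11, 29, 38] -> max=38
step 11: append 22 -> window=[29, 38, 22] -> max=38
step 12: append 21 -> window=[38, 22, 21] -> max=38
step 13: append 23 -> window=[22, 21, 23] -> max=23
step 14: append 5 -> window=[21, 23, 5] -> max=23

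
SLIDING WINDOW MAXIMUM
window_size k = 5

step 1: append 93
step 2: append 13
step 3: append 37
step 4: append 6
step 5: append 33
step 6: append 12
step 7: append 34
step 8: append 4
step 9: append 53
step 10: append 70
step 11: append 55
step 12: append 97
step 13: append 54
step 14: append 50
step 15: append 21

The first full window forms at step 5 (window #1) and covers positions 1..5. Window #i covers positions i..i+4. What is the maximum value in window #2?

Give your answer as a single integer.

Answer: 37

Derivation:
step 1: append 93 -> window=[93] (not full yet)
step 2: append 13 -> window=[93, 13] (not full yet)
step 3: append 37 -> window=[93, 13, 37] (not full yet)
step 4: append 6 -> window=[93, 13, 37, 6] (not full yet)
step 5: append 33 -> window=[93, 13, 37, 6, 33] -> max=93
step 6: append 12 -> window=[13, 37, 6, 33, 12] -> max=37
Window #2 max = 37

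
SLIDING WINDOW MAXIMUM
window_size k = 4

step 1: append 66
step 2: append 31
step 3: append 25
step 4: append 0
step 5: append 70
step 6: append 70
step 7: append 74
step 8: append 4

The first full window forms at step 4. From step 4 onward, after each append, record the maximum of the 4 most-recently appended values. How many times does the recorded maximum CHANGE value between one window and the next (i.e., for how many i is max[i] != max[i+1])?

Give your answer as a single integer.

Answer: 2

Derivation:
step 1: append 66 -> window=[66] (not full yet)
step 2: append 31 -> window=[66, 31] (not full yet)
step 3: append 25 -> window=[66, 31, 25] (not full yet)
step 4: append 0 -> window=[66, 31, 25, 0] -> max=66
step 5: append 70 -> window=[31, 25, 0, 70] -> max=70
step 6: append 70 -> window=[25, 0, 70, 70] -> max=70
step 7: append 74 -> window=[0, 70, 70, 74] -> max=74
step 8: append 4 -> window=[70, 70, 74, 4] -> max=74
Recorded maximums: 66 70 70 74 74
Changes between consecutive maximums: 2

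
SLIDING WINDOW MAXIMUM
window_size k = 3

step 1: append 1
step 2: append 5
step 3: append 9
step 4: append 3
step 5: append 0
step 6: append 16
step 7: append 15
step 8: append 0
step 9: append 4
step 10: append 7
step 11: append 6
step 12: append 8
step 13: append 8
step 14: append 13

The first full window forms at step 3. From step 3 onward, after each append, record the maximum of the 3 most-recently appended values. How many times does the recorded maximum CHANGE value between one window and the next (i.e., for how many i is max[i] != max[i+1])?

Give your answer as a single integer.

Answer: 5

Derivation:
step 1: append 1 -> window=[1] (not full yet)
step 2: append 5 -> window=[1, 5] (not full yet)
step 3: append 9 -> window=[1, 5, 9] -> max=9
step 4: append 3 -> window=[5, 9, 3] -> max=9
step 5: append 0 -> window=[9, 3, 0] -> max=9
step 6: append 16 -> window=[3, 0, 16] -> max=16
step 7: append 15 -> window=[0, 16, 15] -> max=16
step 8: append 0 -> window=[16, 15, 0] -> max=16
step 9: append 4 -> window=[15, 0, 4] -> max=15
step 10: append 7 -> window=[0, 4, 7] -> max=7
step 11: append 6 -> window=[4, 7, 6] -> max=7
step 12: append 8 -> window=[7, 6, 8] -> max=8
step 13: append 8 -> window=[6, 8, 8] -> max=8
step 14: append 13 -> window=[8, 8, 13] -> max=13
Recorded maximums: 9 9 9 16 16 16 15 7 7 8 8 13
Changes between consecutive maximums: 5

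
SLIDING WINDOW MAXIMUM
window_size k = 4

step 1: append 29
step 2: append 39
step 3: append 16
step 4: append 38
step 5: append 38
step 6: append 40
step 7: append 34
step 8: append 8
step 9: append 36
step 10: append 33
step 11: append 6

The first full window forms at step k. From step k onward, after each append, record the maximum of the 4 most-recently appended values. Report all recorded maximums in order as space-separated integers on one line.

Answer: 39 39 40 40 40 40 36 36

Derivation:
step 1: append 29 -> window=[29] (not full yet)
step 2: append 39 -> window=[29, 39] (not full yet)
step 3: append 16 -> window=[29, 39, 16] (not full yet)
step 4: append 38 -> window=[29, 39, 16, 38] -> max=39
step 5: append 38 -> window=[39, 16, 38, 38] -> max=39
step 6: append 40 -> window=[16, 38, 38, 40] -> max=40
step 7: append 34 -> window=[38, 38, 40, 34] -> max=40
step 8: append 8 -> window=[38, 40, 34, 8] -> max=40
step 9: append 36 -> window=[40, 34, 8, 36] -> max=40
step 10: append 33 -> window=[34, 8, 36, 33] -> max=36
step 11: append 6 -> window=[8, 36, 33, 6] -> max=36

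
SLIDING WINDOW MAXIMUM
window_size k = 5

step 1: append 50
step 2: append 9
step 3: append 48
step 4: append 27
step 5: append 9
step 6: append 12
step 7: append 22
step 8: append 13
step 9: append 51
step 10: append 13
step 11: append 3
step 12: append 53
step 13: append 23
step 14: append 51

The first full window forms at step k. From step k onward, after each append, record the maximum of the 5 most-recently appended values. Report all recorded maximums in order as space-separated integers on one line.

Answer: 50 48 48 27 51 51 51 53 53 53

Derivation:
step 1: append 50 -> window=[50] (not full yet)
step 2: append 9 -> window=[50, 9] (not full yet)
step 3: append 48 -> window=[50, 9, 48] (not full yet)
step 4: append 27 -> window=[50, 9, 48, 27] (not full yet)
step 5: append 9 -> window=[50, 9, 48, 27, 9] -> max=50
step 6: append 12 -> window=[9, 48, 27, 9, 12] -> max=48
step 7: append 22 -> window=[48, 27, 9, 12, 22] -> max=48
step 8: append 13 -> window=[27, 9, 12, 22, 13] -> max=27
step 9: append 51 -> window=[9, 12, 22, 13, 51] -> max=51
step 10: append 13 -> window=[12, 22, 13, 51, 13] -> max=51
step 11: append 3 -> window=[22, 13, 51, 13, 3] -> max=51
step 12: append 53 -> window=[13, 51, 13, 3, 53] -> max=53
step 13: append 23 -> window=[51, 13, 3, 53, 23] -> max=53
step 14: append 51 -> window=[13, 3, 53, 23, 51] -> max=53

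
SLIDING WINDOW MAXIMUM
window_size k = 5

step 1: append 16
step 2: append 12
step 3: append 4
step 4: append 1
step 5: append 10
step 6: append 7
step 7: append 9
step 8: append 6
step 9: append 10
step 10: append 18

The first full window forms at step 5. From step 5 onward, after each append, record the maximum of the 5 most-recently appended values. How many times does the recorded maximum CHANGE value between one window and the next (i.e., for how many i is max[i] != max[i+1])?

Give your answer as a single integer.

step 1: append 16 -> window=[16] (not full yet)
step 2: append 12 -> window=[16, 12] (not full yet)
step 3: append 4 -> window=[16, 12, 4] (not full yet)
step 4: append 1 -> window=[16, 12, 4, 1] (not full yet)
step 5: append 10 -> window=[16, 12, 4, 1, 10] -> max=16
step 6: append 7 -> window=[12, 4, 1, 10, 7] -> max=12
step 7: append 9 -> window=[4, 1, 10, 7, 9] -> max=10
step 8: append 6 -> window=[1, 10, 7, 9, 6] -> max=10
step 9: append 10 -> window=[10, 7, 9, 6, 10] -> max=10
step 10: append 18 -> window=[7, 9, 6, 10, 18] -> max=18
Recorded maximums: 16 12 10 10 10 18
Changes between consecutive maximums: 3

Answer: 3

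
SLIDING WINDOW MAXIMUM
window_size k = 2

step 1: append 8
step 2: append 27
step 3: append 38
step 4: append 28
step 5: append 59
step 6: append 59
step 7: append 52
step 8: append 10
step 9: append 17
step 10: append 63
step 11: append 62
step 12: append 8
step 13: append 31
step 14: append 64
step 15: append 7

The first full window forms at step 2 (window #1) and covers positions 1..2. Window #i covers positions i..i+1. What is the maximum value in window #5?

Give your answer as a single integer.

step 1: append 8 -> window=[8] (not full yet)
step 2: append 27 -> window=[8, 27] -> max=27
step 3: append 38 -> window=[27, 38] -> max=38
step 4: append 28 -> window=[38, 28] -> max=38
step 5: append 59 -> window=[28, 59] -> max=59
step 6: append 59 -> window=[59, 59] -> max=59
Window #5 max = 59

Answer: 59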